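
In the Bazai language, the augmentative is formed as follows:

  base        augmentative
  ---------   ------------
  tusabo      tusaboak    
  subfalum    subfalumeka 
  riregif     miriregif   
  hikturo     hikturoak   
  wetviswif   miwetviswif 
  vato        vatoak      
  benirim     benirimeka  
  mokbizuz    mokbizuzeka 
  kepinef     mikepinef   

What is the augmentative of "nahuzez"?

nahuzezeka

wetviswif and benirim both have last vowel 'i' yet inflect differently (miwetviswif, benirimeka), so the last vowel is not what conditions the rule; the final letter is.
"nahuzez" ends in -z. The one such stem in the data (mokbizuz → mokbizuzeka) adds -eka, so the same rule applies.
The other patterns: stems ending in -o add -ak; stems ending in -f add the prefix mi-.
So nahuzez → nahuzezeka.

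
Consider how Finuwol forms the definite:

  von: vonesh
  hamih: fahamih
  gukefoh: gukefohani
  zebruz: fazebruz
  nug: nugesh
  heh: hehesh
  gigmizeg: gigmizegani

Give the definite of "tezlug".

heh and hamih both end in -h yet inflect differently (hehesh, fahamih), so the final letter is not what conditions the rule; the number of vowels is.
"tezlug" has 2 vowels. The stems with 2 vowels (hamih → fahamih, zebruz → fazebruz) add the prefix fa-.
So tezlug → fatezlug.

fatezlug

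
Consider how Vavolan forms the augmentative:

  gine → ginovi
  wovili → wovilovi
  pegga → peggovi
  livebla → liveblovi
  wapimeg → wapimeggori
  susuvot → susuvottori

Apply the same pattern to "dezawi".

gine and wapimeg both have last vowel 'e' yet inflect differently (ginovi, wapimeggori), so the last vowel is not what conditions the rule; whether the stem ends in a vowel or a consonant is.
"dezawi" ends in a vowel. The stems ending in a vowel (pegga → peggovi, livebla → liveblovi, wovili → wovilovi) drop the final letter and add -ovi.
The other pattern: stems ending in a consonant double the final consonant and add -ori.
So dezawi → dezawovi.

dezawovi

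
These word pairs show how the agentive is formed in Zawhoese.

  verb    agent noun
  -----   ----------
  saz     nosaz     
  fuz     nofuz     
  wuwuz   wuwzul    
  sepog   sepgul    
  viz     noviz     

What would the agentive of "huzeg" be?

"huzeg" has 2 vowels. The stems with 2 vowels (wuwuz → wuwzul, sepog → sepgul) delete the last vowel and add -ul.
The other pattern: stems with 1 vowel add the prefix no-.
So huzeg → huzgul.

huzgul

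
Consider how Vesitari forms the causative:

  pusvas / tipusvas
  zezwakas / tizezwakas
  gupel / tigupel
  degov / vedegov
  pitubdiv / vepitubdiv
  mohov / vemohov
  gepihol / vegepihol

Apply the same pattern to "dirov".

gupel and gepihol both end in -l yet inflect differently (tigupel, vegepihol), so the final letter is not what conditions the rule; the last vowel is.
"dirov" has last vowel 'o'. The stems whose last vowel is 'o' (degov → vedegov, mohov → vemohov, gepihol → vegepihol) add the prefix ve-.
So dirov → vedirov.

vedirov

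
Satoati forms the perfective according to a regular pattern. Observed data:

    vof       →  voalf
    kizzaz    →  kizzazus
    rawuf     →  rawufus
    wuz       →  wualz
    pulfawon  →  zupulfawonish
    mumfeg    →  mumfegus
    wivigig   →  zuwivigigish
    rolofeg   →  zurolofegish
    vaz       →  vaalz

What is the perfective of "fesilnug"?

zufesilnugish

vaz and kizzaz both end in -z yet inflect differently (vaalz, kizzazus), so the final letter is not what conditions the rule; the number of vowels is.
"fesilnug" has 3 vowels. The stems with 3 vowels (pulfawon → zupulfawonish, rolofeg → zurolofegish, wivigig → zuwivigigish) add zu- … -ish around the stem.
So fesilnug → zufesilnugish.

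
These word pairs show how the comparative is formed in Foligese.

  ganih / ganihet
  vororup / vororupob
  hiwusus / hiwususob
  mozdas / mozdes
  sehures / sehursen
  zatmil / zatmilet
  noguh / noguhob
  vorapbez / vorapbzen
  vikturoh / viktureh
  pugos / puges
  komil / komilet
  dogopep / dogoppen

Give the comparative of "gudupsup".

sehures and mozdas both end in -s yet inflect differently (sehursen, mozdes), so the final letter is not what conditions the rule; the last vowel is.
"gudupsup" has last vowel 'u'. The stems whose last vowel is 'u' (noguh → noguhob, hiwusus → hiwususob, vororup → vororupob) add -ob.
The other patterns: stems whose last vowel is 'e' delete the last vowel and add -en; stems whose last vowel is 'i' add -et; stems whose last vowel is 'a' or 'o' change the last vowel to 'e'.
So gudupsup → gudupsupob.

gudupsupob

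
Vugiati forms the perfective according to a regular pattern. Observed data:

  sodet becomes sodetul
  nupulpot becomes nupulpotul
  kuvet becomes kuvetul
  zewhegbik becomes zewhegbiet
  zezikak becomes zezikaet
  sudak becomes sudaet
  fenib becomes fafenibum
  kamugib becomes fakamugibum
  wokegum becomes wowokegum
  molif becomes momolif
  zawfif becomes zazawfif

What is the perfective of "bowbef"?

zewhegbik and fenib both have last vowel 'i' yet inflect differently (zewhegbiet, fafenibum), so the last vowel is not what conditions the rule; the final letter is.
"bowbef" ends in -f. The stems ending in -f (molif → momolif, zawfif → zazawfif) repeat the first consonant+vowel as a prefix.
The other patterns: stems ending in -t add -ul; stems ending in -k drop the final letter and add -et; stems ending in -b add fa- … -um around the stem.
So bowbef → bobowbef.

bobowbef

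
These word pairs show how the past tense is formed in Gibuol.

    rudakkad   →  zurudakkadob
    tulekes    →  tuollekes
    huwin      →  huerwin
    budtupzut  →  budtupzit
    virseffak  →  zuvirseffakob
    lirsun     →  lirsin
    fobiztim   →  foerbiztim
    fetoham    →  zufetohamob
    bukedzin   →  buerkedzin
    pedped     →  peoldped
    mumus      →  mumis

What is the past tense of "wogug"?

wogig

tulekes and mumus both end in -s yet inflect differently (tuollekes, mumis), so the final letter is not what conditions the rule; the last vowel is.
"wogug" has last vowel 'u'. The stems whose last vowel is 'u' (mumus → mumis, lirsun → lirsin, budtupzut → budtupzit) change the last vowel to 'i'.
So wogug → wogig.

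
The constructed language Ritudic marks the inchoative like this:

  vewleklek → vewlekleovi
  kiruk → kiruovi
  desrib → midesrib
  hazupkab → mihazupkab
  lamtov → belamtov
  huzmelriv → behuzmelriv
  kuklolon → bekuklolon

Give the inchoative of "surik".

desrib and huzmelriv both have last vowel 'i' yet inflect differently (midesrib, behuzmelriv), so the last vowel is not what conditions the rule; the final letter is.
"surik" ends in -k. The stems ending in -k (vewleklek → vewlekleovi, kiruk → kiruovi) drop the final letter and add -ovi.
So surik → suriovi.

suriovi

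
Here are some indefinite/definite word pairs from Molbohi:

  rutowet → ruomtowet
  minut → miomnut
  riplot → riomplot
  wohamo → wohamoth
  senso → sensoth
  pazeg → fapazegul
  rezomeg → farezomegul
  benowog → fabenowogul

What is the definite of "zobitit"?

zoombitit

"zobitit" ends in -t. The stems ending in -t (rutowet → ruomtowet, minut → miomnut, riplot → riomplot) insert -om- after the first vowel.
So zobitit → zoombitit.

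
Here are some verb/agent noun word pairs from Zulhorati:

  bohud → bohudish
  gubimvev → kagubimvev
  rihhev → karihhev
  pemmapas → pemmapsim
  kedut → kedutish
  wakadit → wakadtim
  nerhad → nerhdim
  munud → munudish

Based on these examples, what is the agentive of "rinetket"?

kedut and wakadit both end in -t yet inflect differently (kedutish, wakadtim), so the final letter is not what conditions the rule; the last vowel is.
"rinetket" has last vowel 'e'. The stems whose last vowel is 'e' (gubimvev → kagubimvev, rihhev → karihhev) add the prefix ka-.
So rinetket → karinetket.

karinetket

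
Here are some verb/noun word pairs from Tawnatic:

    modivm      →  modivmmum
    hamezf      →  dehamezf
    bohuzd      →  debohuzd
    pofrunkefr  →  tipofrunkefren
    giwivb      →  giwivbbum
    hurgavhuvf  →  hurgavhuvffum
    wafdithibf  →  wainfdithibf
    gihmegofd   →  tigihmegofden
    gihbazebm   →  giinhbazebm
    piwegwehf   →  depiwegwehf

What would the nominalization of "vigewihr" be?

devigewihr

"vigewihr" has second-to-last letter 'h'. The one such stem in the data (piwegwehf → depiwegwehf) adds the prefix de-, so the same rule applies.
The other patterns: stems whose second-to-last letter is 'b' insert -in- after the first vowel; stems whose second-to-last letter is 'f' add ti- … -en around the stem; stems whose second-to-last letter is 'v' double the final consonant and add -um.
So vigewihr → devigewihr.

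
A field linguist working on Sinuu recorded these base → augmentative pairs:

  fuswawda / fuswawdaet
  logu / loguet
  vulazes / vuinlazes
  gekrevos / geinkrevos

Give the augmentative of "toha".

tohaet

"toha" ends in a vowel. The stems ending in a vowel (logu → loguet, fuswawda → fuswawdaet) add -et.
So toha → tohaet.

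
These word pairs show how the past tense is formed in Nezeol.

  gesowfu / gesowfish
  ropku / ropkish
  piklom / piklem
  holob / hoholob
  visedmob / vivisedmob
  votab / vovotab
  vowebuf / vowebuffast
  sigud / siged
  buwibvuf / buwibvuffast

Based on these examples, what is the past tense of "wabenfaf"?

wabenfaffast

"wabenfaf" ends in -f. The stems ending in -f (vowebuf → vowebuffast, buwibvuf → buwibvuffast) double the final consonant and add -ast.
So wabenfaf → wabenfaffast.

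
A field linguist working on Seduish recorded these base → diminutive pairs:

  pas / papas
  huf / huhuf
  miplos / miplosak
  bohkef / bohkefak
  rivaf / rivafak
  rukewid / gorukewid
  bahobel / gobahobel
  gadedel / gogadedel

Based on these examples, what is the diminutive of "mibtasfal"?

gomibtasfal

pas and miplos both end in -s yet inflect differently (papas, miplosak), so the final letter is not what conditions the rule; the number of vowels is.
"mibtasfal" has 3 vowels. The stems with 3 vowels (rukewid → gorukewid, bahobel → gobahobel, gadedel → gogadedel) add the prefix go-.
So mibtasfal → gomibtasfal.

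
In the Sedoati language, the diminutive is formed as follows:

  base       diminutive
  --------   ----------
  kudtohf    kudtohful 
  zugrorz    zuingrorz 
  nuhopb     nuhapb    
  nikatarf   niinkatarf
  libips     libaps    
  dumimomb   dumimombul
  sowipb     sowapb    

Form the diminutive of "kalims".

"kalims" has second-to-last letter 'm'. The one such stem in the data (dumimomb → dumimombul) adds -ul, so the same rule applies.
So kalims → kalimsul.

kalimsul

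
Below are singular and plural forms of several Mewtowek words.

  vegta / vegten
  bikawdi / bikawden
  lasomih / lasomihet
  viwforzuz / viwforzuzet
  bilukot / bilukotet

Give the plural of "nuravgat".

nuravgatet

bikawdi and lasomih both have last vowel 'i' yet inflect differently (bikawden, lasomihet), so the last vowel is not what conditions the rule; whether the stem ends in a vowel or a consonant is.
"nuravgat" ends in a consonant. The stems ending in a consonant (lasomih → lasomihet, viwforzuz → viwforzuzet, bilukot → bilukotet) add -et.
So nuravgat → nuravgatet.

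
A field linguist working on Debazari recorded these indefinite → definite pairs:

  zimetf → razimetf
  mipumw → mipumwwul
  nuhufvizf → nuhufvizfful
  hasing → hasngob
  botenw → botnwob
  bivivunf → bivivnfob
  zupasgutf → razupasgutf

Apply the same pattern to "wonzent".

mipumw and botenw both end in -w yet inflect differently (mipumwwul, botnwob), so the final letter is not what conditions the rule; the second-to-last letter is.
"wonzent" has second-to-last letter 'n'. The stems whose second-to-last letter is 'n' (botenw → botnwob, hasing → hasngob, bivivunf → bivivnfob) delete the last vowel and add -ob.
So wonzent → wonzntob.

wonzntob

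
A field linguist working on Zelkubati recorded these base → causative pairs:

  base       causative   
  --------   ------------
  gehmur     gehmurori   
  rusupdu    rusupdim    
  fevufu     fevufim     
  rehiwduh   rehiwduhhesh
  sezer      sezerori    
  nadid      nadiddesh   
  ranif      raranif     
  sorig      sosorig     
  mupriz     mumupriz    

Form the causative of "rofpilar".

"rofpilar" ends in -r. The stems ending in -r (gehmur → gehmurori, sezer → sezerori) add -ori.
The other patterns: stems ending in -d or -h double the final consonant and add -esh; stems ending in -u drop the final letter and add -im; stems ending in -f, -g or -z repeat the first consonant+vowel as a prefix.
So rofpilar → rofpilarori.

rofpilarori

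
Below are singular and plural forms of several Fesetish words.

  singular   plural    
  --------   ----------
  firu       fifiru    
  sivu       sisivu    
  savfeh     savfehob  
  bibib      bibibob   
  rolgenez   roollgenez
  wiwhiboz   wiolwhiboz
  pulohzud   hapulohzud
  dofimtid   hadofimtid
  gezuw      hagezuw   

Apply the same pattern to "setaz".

"setaz" ends in -z. The stems ending in -z (rolgenez → roollgenez, wiwhiboz → wiolwhiboz) insert -ol- after the first vowel.
The other patterns: stems ending in -u repeat the first consonant+vowel as a prefix; stems ending in -b or -h add -ob; stems ending in -d or -w add the prefix ha-.
So setaz → seoltaz.

seoltaz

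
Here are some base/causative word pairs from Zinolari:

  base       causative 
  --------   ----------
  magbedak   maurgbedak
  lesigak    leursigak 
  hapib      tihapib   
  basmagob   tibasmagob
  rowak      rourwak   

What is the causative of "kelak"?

keurlak

"kelak" ends in -k. The stems ending in -k (lesigak → leursigak, rowak → rourwak, magbedak → maurgbedak) insert -ur- after the first vowel.
So kelak → keurlak.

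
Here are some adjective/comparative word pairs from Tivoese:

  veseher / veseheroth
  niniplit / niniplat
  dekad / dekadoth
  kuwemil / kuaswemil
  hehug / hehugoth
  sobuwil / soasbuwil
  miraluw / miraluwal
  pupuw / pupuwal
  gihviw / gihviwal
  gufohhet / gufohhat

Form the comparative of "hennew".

niniplit and kuwemil both have last vowel 'i' yet inflect differently (niniplat, kuaswemil), so the last vowel is not what conditions the rule; the final letter is.
"hennew" ends in -w. The stems ending in -w (miraluw → miraluwal, pupuw → pupuwal, gihviw → gihviwal) add -al.
So hennew → hennewal.

hennewal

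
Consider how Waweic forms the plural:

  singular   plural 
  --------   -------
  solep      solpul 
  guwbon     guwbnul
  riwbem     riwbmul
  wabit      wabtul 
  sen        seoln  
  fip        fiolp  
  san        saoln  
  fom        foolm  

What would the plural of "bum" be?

buolm

guwbon and sen both end in -n yet inflect differently (guwbnul, seoln), so the final letter is not what conditions the rule; the number of vowels is.
"bum" has 1 vowel. The stems with 1 vowel (sen → seoln, fip → fiolp, san → saoln) insert -ol- after the first vowel.
The other pattern: stems with 2 vowels delete the last vowel and add -ul.
So bum → buolm.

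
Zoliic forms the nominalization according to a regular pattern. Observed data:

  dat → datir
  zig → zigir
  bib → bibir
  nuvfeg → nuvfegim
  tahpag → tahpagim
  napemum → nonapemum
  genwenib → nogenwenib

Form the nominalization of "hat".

zig and nuvfeg both end in -g yet inflect differently (zigir, nuvfegim), so the final letter is not what conditions the rule; the number of vowels is.
"hat" has 1 vowel. The stems with 1 vowel (dat → datir, zig → zigir, bib → bibir) add -ir.
The other patterns: stems with 2 vowels add -im; stems with 3 vowels add the prefix no-.
So hat → hatir.

hatir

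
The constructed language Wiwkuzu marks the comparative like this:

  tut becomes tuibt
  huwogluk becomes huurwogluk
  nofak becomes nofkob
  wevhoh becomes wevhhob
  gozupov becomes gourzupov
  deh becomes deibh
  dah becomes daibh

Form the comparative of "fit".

"fit" has 1 vowel. The stems with 1 vowel (deh → deibh, dah → daibh, tut → tuibt) insert -ib- after the first vowel.
So fit → fiibt.

fiibt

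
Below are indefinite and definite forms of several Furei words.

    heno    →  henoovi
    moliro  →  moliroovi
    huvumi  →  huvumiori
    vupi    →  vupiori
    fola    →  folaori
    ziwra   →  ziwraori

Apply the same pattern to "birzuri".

heno and huvumi both begin with h- yet inflect differently (henoovi, huvumiori), so the first letter is not what conditions the rule; the final letter is.
"birzuri" ends in -i. The stems ending in -i (huvumi → huvumiori, vupi → vupiori) add -ori.
The other pattern: stems ending in -o add -ovi.
So birzuri → birzuriori.

birzuriori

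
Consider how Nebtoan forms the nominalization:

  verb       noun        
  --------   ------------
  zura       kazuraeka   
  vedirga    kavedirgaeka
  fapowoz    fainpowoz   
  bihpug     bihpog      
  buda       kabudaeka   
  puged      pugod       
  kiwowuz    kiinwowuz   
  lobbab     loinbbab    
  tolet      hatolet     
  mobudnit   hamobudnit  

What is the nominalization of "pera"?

buda and lobbab both have last vowel 'a' yet inflect differently (kabudaeka, loinbbab), so the last vowel is not what conditions the rule; the final letter is.
"pera" ends in -a. The stems ending in -a (buda → kabudaeka, vedirga → kavedirgaeka, zura → kazuraeka) add ka- … -eka around the stem.
The other patterns: stems ending in -t add the prefix ha-; stems ending in -b or -z insert -in- after the first vowel; stems ending in -d or -g change the last vowel to 'o'.
So pera → kaperaeka.

kaperaeka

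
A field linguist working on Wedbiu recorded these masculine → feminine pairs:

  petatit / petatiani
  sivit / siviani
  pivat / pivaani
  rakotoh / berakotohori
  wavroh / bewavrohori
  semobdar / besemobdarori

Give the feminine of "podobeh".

bepodobehori

pivat and semobdar both have last vowel 'a' yet inflect differently (pivaani, besemobdarori), so the last vowel is not what conditions the rule; the final letter is.
"podobeh" ends in -h. The stems ending in -h (rakotoh → berakotohori, wavroh → bewavrohori) add be- … -ori around the stem.
The other pattern: stems ending in -t drop the final letter and add -ani.
So podobeh → bepodobehori.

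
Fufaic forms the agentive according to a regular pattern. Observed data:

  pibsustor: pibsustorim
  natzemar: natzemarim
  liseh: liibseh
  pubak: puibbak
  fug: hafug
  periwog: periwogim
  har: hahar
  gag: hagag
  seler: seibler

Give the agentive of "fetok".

feibtok

har and seler both end in -r yet inflect differently (hahar, seibler), so the final letter is not what conditions the rule; the number of vowels is.
"fetok" has 2 vowels. The stems with 2 vowels (liseh → liibseh, pubak → puibbak, seler → seibler) insert -ib- after the first vowel.
The other patterns: stems with 1 vowel add the prefix ha-; stems with 3 vowels add -im.
So fetok → feibtok.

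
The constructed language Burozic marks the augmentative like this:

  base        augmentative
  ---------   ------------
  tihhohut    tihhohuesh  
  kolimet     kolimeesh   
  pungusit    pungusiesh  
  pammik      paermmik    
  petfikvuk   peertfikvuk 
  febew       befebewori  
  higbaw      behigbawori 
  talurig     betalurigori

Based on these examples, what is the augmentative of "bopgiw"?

bebopgiwori

pungusit and pammik both have last vowel 'i' yet inflect differently (pungusiesh, paermmik), so the last vowel is not what conditions the rule; the final letter is.
"bopgiw" ends in -w. The stems ending in -w (febew → befebewori, higbaw → behigbawori) add be- … -ori around the stem.
The other patterns: stems ending in -t drop the final letter and add -esh; stems ending in -k insert -er- after the first vowel.
So bopgiw → bebopgiwori.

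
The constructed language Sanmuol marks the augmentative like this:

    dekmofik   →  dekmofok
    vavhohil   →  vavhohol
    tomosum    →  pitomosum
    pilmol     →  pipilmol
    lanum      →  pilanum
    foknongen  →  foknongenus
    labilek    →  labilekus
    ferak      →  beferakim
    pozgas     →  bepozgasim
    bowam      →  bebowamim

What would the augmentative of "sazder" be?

sazderus

vavhohil and pilmol both end in -l yet inflect differently (vavhohol, pipilmol), so the final letter is not what conditions the rule; the last vowel is.
"sazder" has last vowel 'e'. The stems whose last vowel is 'e' (foknongen → foknongenus, labilek → labilekus) add -us.
The other patterns: stems whose last vowel is 'i' change the last vowel to 'o'; stems whose last vowel is 'o' or 'u' add the prefix pi-; stems whose last vowel is 'a' add be- … -im around the stem.
So sazder → sazderus.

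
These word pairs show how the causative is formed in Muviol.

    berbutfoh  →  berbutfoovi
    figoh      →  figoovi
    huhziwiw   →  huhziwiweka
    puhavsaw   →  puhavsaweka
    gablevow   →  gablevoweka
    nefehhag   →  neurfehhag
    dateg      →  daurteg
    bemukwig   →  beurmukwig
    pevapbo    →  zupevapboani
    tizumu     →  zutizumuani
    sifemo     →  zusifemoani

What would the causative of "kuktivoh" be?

kuktivoovi

berbutfoh and gablevow both have last vowel 'o' yet inflect differently (berbutfoovi, gablevoweka), so the last vowel is not what conditions the rule; the final letter is.
"kuktivoh" ends in -h. The stems ending in -h (berbutfoh → berbutfoovi, figoh → figoovi) drop the final letter and add -ovi.
The other patterns: stems ending in -w add -eka; stems ending in -g insert -ur- after the first vowel; stems ending in -o or -u add zu- … -ani around the stem.
So kuktivoh → kuktivoovi.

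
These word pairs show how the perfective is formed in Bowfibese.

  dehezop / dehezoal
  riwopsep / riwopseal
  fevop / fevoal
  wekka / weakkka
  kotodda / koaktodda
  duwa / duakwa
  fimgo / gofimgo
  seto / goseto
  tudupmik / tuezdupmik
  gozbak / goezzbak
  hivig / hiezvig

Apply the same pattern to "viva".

viakva

dehezop and fimgo both have last vowel 'o' yet inflect differently (dehezoal, gofimgo), so the last vowel is not what conditions the rule; the final letter is.
"viva" ends in -a. The stems ending in -a (wekka → weakkka, kotodda → koaktodda, duwa → duakwa) insert -ak- after the first vowel.
So viva → viakva.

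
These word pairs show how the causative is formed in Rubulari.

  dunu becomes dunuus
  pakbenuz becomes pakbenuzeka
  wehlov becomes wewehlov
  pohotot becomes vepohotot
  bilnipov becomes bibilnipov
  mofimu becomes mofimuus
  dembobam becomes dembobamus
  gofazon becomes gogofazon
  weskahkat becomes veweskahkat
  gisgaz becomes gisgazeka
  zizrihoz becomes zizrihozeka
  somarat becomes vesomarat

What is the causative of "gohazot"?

vegohazot

pohotot and zizrihoz both have last vowel 'o' yet inflect differently (vepohotot, zizrihozeka), so the last vowel is not what conditions the rule; the final letter is.
"gohazot" ends in -t. The stems ending in -t (pohotot → vepohotot, somarat → vesomarat, weskahkat → veweskahkat) add the prefix ve-.
So gohazot → vegohazot.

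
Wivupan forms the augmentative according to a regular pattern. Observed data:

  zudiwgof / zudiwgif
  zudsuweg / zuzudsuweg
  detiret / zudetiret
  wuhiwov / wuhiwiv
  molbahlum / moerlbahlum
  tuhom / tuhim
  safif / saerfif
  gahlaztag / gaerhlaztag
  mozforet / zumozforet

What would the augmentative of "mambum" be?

zudsuweg and gahlaztag both end in -g yet inflect differently (zuzudsuweg, gaerhlaztag), so the final letter is not what conditions the rule; the last vowel is.
"mambum" has last vowel 'u'. The one such stem in the data (molbahlum → moerlbahlum) inserts -er- after the first vowel (as do gahlaztag, safif), so the same rule applies.
So mambum → maermbum.

maermbum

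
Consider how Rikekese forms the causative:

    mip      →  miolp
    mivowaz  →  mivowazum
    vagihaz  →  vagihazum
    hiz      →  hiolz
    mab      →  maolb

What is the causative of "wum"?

wuolm

mivowaz and hiz both end in -z yet inflect differently (mivowazum, hiolz), so the final letter is not what conditions the rule; the number of vowels is.
"wum" has 1 vowel. The stems with 1 vowel (hiz → hiolz, mab → maolb, mip → miolp) insert -ol- after the first vowel.
So wum → wuolm.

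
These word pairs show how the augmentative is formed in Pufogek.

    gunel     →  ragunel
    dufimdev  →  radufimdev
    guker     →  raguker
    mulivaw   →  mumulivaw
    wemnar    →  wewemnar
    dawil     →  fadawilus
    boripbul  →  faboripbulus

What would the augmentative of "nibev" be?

guker and wemnar both end in -r yet inflect differently (raguker, wewemnar), so the final letter is not what conditions the rule; the last vowel is.
"nibev" has last vowel 'e'. The stems whose last vowel is 'e' (gunel → ragunel, dufimdev → radufimdev, guker → raguker) add the prefix ra-.
The other patterns: stems whose last vowel is 'a' repeat the first consonant+vowel as a prefix; stems whose last vowel is 'i' or 'u' add fa- … -us around the stem.
So nibev → ranibev.

ranibev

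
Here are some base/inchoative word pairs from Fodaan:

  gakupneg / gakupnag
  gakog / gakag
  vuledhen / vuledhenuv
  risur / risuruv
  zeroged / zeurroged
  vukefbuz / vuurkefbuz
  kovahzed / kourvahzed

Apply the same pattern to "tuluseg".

tulusag

gakupneg and vuledhen both have last vowel 'e' yet inflect differently (gakupnag, vuledhenuv), so the last vowel is not what conditions the rule; the final letter is.
"tuluseg" ends in -g. The stems ending in -g (gakupneg → gakupnag, gakog → gakag) change the last vowel to 'a'.
The other patterns: stems ending in -n or -r add -uv; stems ending in -d or -z insert -ur- after the first vowel.
So tuluseg → tulusag.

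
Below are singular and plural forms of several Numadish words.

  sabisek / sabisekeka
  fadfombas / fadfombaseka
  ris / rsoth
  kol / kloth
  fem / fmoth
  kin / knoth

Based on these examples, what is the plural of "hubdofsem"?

hubdofsemeka

fadfombas and ris both end in -s yet inflect differently (fadfombaseka, rsoth), so the final letter is not what conditions the rule; the number of vowels is.
"hubdofsem" has 3 vowels. The stems with 3 vowels (sabisek → sabisekeka, fadfombas → fadfombaseka) add -eka.
The other pattern: stems with 1 vowel delete the last vowel and add -oth.
So hubdofsem → hubdofsemeka.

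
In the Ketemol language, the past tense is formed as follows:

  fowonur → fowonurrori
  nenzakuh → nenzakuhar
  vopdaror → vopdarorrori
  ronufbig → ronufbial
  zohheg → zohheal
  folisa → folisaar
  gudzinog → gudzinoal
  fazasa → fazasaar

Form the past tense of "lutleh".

lutlehar

"lutleh" ends in -h. The one such stem in the data (nenzakuh → nenzakuhar) adds -ar, so the same rule applies.
The other patterns: stems ending in -g drop the final letter and add -al; stems ending in -r double the final consonant and add -ori.
So lutleh → lutlehar.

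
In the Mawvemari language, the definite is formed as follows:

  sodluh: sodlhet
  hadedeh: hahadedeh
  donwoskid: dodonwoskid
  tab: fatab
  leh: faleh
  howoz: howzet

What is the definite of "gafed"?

leh and sodluh both end in -h yet inflect differently (faleh, sodlhet), so the final letter is not what conditions the rule; the number of vowels is.
"gafed" has 2 vowels. The stems with 2 vowels (howoz → howzet, sodluh → sodlhet) delete the last vowel and add -et.
So gafed → gafdet.

gafdet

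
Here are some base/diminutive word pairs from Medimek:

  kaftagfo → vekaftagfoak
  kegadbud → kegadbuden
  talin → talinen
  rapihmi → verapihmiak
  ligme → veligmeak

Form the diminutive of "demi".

talin and rapihmi both have last vowel 'i' yet inflect differently (talinen, verapihmiak), so the last vowel is not what conditions the rule; whether the stem ends in a vowel or a consonant is.
"demi" ends in a vowel. The stems ending in a vowel (rapihmi → verapihmiak, kaftagfo → vekaftagfoak, ligme → veligmeak) add ve- … -ak around the stem.
So demi → vedemiak.

vedemiak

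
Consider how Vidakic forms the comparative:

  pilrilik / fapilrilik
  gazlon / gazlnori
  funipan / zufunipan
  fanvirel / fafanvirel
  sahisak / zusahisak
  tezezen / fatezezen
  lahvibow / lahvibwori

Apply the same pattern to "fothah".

gazlon and tezezen both end in -n yet inflect differently (gazlnori, fatezezen), so the final letter is not what conditions the rule; the last vowel is.
"fothah" has last vowel 'a'. The stems whose last vowel is 'a' (sahisak → zusahisak, funipan → zufunipan) add the prefix zu-.
So fothah → zufothah.

zufothah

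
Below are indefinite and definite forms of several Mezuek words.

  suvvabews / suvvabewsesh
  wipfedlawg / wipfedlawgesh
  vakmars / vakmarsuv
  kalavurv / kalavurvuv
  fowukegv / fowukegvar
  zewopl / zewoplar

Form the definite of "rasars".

suvvabews and vakmars both end in -s yet inflect differently (suvvabewsesh, vakmarsuv), so the final letter is not what conditions the rule; the second-to-last letter is.
"rasars" has second-to-last letter 'r'. The stems whose second-to-last letter is 'r' (vakmars → vakmarsuv, kalavurv → kalavurvuv) add -uv.
So rasars → rasarsuv.

rasarsuv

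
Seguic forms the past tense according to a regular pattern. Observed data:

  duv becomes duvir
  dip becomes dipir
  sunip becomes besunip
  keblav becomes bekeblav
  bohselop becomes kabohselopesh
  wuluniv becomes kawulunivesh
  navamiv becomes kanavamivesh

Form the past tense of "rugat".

dip and sunip both end in -p yet inflect differently (dipir, besunip), so the final letter is not what conditions the rule; the number of vowels is.
"rugat" has 2 vowels. The stems with 2 vowels (sunip → besunip, keblav → bekeblav) add the prefix be-.
The other patterns: stems with 1 vowel add -ir; stems with 3 vowels add ka- … -esh around the stem.
So rugat → berugat.

berugat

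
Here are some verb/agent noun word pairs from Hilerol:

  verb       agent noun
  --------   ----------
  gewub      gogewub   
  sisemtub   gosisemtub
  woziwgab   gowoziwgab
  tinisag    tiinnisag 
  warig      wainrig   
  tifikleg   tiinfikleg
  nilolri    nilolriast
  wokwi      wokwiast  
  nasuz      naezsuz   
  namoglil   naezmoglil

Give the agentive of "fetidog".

feintidog

"fetidog" ends in -g. The stems ending in -g (tinisag → tiinnisag, warig → wainrig, tifikleg → tiinfikleg) insert -in- after the first vowel.
The other patterns: stems ending in -b add the prefix go-; stems ending in -i add -ast; stems ending in -l or -z insert -ez- after the first vowel.
So fetidog → feintidog.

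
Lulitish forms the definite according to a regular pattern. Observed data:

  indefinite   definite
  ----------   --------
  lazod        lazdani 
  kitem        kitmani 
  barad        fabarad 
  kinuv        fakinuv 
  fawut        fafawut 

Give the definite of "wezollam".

fawezollam

"wezollam" has last vowel 'a'. The one such stem in the data (barad → fabarad) adds the prefix fa-, so the same rule applies.
The other pattern: stems whose last vowel is 'e' or 'o' delete the last vowel and add -ani.
So wezollam → fawezollam.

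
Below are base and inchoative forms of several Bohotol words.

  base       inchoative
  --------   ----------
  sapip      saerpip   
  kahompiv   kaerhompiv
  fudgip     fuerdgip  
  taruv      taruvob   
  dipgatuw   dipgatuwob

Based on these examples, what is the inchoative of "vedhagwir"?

veerdhagwir

kahompiv and taruv both end in -v yet inflect differently (kaerhompiv, taruvob), so the final letter is not what conditions the rule; the last vowel is.
"vedhagwir" has last vowel 'i'. The stems whose last vowel is 'i' (sapip → saerpip, kahompiv → kaerhompiv, fudgip → fuerdgip) insert -er- after the first vowel.
So vedhagwir → veerdhagwir.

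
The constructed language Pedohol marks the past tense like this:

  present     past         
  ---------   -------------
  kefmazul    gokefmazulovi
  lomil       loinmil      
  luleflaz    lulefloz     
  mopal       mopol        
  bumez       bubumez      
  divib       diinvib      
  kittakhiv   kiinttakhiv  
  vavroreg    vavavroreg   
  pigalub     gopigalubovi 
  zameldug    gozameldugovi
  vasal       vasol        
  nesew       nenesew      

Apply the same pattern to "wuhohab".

bumez and luleflaz both end in -z yet inflect differently (bubumez, lulefloz), so the final letter is not what conditions the rule; the last vowel is.
"wuhohab" has last vowel 'a'. The stems whose last vowel is 'a' (luleflaz → lulefloz, mopal → mopol, vasal → vasol) change the last vowel to 'o'.
The other patterns: stems whose last vowel is 'i' insert -in- after the first vowel; stems whose last vowel is 'e' repeat the first consonant+vowel as a prefix; stems whose last vowel is 'u' add go- … -ovi around the stem.
So wuhohab → wuhohob.

wuhohob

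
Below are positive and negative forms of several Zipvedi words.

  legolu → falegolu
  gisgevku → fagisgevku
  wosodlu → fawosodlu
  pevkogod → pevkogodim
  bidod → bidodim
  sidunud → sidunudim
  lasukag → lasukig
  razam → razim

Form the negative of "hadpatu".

fahadpatu

legolu and sidunud both have last vowel 'u' yet inflect differently (falegolu, sidunudim), so the last vowel is not what conditions the rule; the final letter is.
"hadpatu" ends in -u. The stems ending in -u (legolu → falegolu, gisgevku → fagisgevku, wosodlu → fawosodlu) add the prefix fa-.
So hadpatu → fahadpatu.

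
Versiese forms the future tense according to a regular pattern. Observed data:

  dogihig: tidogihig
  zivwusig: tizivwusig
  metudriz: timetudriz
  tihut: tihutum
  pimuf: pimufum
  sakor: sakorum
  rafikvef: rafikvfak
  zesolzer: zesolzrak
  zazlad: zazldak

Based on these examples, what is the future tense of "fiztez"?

fiztzak

pimuf and rafikvef both end in -f yet inflect differently (pimufum, rafikvfak), so the final letter is not what conditions the rule; the last vowel is.
"fiztez" has last vowel 'e'. The stems whose last vowel is 'e' (rafikvef → rafikvfak, zesolzer → zesolzrak) delete the last vowel and add -ak.
The other patterns: stems whose last vowel is 'i' add the prefix ti-; stems whose last vowel is 'o' or 'u' add -um.
So fiztez → fiztzak.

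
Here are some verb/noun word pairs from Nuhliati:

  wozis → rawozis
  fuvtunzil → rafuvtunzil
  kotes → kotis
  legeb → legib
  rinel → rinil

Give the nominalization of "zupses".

zupsis

"zupses" has last vowel 'e'. The stems whose last vowel is 'e' (kotes → kotis, legeb → legib, rinel → rinil) change the last vowel to 'i'.
The other pattern: stems whose last vowel is 'i' add the prefix ra-.
So zupses → zupsis.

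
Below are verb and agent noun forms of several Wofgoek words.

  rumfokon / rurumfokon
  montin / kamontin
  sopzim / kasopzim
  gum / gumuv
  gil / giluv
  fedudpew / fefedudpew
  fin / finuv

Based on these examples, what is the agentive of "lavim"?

"lavim" has 2 vowels. The stems with 2 vowels (montin → kamontin, sopzim → kasopzim) add the prefix ka-.
So lavim → kalavim.

kalavim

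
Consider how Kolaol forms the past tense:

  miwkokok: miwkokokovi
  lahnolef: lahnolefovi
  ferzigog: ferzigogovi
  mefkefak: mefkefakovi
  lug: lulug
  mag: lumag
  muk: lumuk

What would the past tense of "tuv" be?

ferzigog and lug both end in -g yet inflect differently (ferzigogovi, lulug), so the final letter is not what conditions the rule; the number of vowels is.
"tuv" has 1 vowel. The stems with 1 vowel (lug → lulug, mag → lumag, muk → lumuk) add the prefix lu-.
So tuv → lutuv.

lutuv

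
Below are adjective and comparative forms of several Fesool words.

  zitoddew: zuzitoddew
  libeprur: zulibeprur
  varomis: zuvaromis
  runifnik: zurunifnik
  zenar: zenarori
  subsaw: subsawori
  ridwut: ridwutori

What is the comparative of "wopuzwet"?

zuwopuzwet

"wopuzwet" has 3 vowels. The stems with 3 vowels (zitoddew → zuzitoddew, libeprur → zulibeprur, varomis → zuvaromis) add the prefix zu-.
So wopuzwet → zuwopuzwet.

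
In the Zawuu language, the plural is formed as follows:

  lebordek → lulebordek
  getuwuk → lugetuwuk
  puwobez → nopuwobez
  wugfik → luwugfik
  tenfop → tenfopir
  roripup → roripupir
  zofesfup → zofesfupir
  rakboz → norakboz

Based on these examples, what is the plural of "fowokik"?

"fowokik" ends in -k. The stems ending in -k (getuwuk → lugetuwuk, wugfik → luwugfik, lebordek → lulebordek) add the prefix lu-.
The other patterns: stems ending in -p add -ir; stems ending in -z add the prefix no-.
So fowokik → lufowokik.

lufowokik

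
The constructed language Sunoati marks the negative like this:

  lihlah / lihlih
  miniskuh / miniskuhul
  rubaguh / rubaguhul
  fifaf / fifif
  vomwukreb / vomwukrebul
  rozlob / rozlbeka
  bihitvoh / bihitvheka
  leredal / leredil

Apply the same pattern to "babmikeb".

"babmikeb" has last vowel 'e'. The one such stem in the data (vomwukreb → vomwukrebul) adds -ul, so the same rule applies.
The other patterns: stems whose last vowel is 'a' change the last vowel to 'i'; stems whose last vowel is 'o' delete the last vowel and add -eka.
So babmikeb → babmikebul.

babmikebul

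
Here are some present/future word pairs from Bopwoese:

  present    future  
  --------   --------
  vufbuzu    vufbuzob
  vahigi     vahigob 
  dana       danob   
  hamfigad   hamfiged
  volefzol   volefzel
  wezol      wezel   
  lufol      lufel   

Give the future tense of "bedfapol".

bedfapel

"bedfapol" ends in a consonant. The stems ending in a consonant (hamfigad → hamfiged, volefzol → volefzel, wezol → wezel) change the last vowel to 'e'.
So bedfapol → bedfapel.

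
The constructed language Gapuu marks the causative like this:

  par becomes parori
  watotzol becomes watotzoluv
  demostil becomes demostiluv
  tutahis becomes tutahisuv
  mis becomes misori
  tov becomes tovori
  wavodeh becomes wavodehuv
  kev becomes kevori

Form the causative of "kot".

tutahis and mis both end in -s yet inflect differently (tutahisuv, misori), so the final letter is not what conditions the rule; the number of vowels is.
"kot" has 1 vowel. The stems with 1 vowel (kev → kevori, tov → tovori, par → parori) add -ori.
So kot → kotori.

kotori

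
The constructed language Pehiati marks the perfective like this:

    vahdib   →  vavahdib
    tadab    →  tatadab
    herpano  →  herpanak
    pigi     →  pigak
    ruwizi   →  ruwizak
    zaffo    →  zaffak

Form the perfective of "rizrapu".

vahdib and pigi both have last vowel 'i' yet inflect differently (vavahdib, pigak), so the last vowel is not what conditions the rule; whether the stem ends in a vowel or a consonant is.
"rizrapu" ends in a vowel. The stems ending in a vowel (herpano → herpanak, pigi → pigak, ruwizi → ruwizak) drop the final letter and add -ak.
The other pattern: stems ending in a consonant repeat the first consonant+vowel as a prefix.
So rizrapu → rizrapak.

rizrapak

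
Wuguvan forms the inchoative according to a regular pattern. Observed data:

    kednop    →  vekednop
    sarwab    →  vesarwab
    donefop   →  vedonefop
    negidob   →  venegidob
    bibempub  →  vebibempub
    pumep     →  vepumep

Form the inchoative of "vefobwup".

Every pair shown (kednop → vekednop, sarwab → vesarwab, donefop → vedonefop, …) follows the same rule: add the prefix ve-.
So vefobwup → vevefobwup.

vevefobwup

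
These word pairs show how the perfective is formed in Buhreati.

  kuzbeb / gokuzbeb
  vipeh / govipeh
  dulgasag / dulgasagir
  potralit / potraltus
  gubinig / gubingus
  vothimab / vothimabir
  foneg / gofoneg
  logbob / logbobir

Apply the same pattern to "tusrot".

tusrotir

"tusrot" has last vowel 'o'. The one such stem in the data (logbob → logbobir) adds -ir, so the same rule applies.
So tusrot → tusrotir.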